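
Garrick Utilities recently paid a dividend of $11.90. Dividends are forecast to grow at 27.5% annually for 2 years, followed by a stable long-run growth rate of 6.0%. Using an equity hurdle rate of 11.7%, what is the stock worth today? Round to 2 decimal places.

Two-stage DDM. Project D₁…D_2 at 0.275, terminal growth 0.06, discount at r = 0.117.
D_1 = 15.1725
D_2 = 19.3449
Terminal value at t=2: TV = D_3/(r−g) = 20.5056/(0.117−0.06) = 359.7480
P₀ = 15.1725/(1+0.117)^1 + 19.3449/(1+0.117)^2 + 359.7480/(1+0.117)^2 = 317.4193

$317.42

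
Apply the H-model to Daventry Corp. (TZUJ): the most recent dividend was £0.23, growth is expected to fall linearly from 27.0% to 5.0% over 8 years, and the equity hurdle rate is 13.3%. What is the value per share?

H-model: P₀ = D₀[(1+g_L) + H(g_S−g_L)]/(r−g_L), with H = 8/2 = 4.
P₀ = 0.23 × [(1+0.05) + 4×(0.27−0.05)] / (0.133−0.05)
   = 0.23 × 1.9300 / 0.083 = 5.3482

£5.35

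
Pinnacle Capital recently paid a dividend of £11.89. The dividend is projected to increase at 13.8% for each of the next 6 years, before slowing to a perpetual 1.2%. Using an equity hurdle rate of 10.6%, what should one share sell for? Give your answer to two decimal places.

£230.82

Two-stage DDM. Project D₁…D_6 at 0.138, terminal growth 0.012, discount at r = 0.106.
D_1 = 13.5308
D_2 = 15.3981
D_3 = 17.5230
D_4 = 19.9412
D_5 = 22.6931
D_6 = 25.8247
Terminal value at t=6: TV = D_7/(r−g) = 26.1346/(0.106−0.012) = 278.0277
P₀ = 13.5308/(1+0.106)^1 + 15.3981/(1+0.106)^2 + 17.5230/(1+0.106)^3 + 19.9412/(1+0.106)^4 + 22.6931/(1+0.106)^5 + 25.8247/(1+0.106)^6 + 278.0277/(1+0.106)^6 = 230.8228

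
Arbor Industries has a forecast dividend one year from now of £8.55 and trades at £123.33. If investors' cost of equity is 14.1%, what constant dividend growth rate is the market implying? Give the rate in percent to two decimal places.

7.17%

From P₀ = D₁/(r − g), the implied growth is g = r − D₁/P₀.
g = 0.141 − 8.55/123.33 = 0.141 − 0.06933 = 0.07167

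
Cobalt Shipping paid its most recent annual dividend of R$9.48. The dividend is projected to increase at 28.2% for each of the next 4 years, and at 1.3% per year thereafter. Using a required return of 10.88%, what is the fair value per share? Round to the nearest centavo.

Two-stage DDM. Project D₁…D_4 at 0.282, terminal growth 0.013, discount at r = 0.1088.
D_1 = 12.1534
D_2 = 15.5806
D_3 = 19.9743
D_4 = 25.6071
Terminal value at t=4: TV = D_5/(r−g) = 25.9400/(0.1088−0.013) = 270.7724
P₀ = 12.1534/(1+0.1088)^1 + 15.5806/(1+0.1088)^2 + 19.9743/(1+0.1088)^3 + 25.6071/(1+0.1088)^4 + 270.7724/(1+0.1088)^4 = 234.3672

R$234.37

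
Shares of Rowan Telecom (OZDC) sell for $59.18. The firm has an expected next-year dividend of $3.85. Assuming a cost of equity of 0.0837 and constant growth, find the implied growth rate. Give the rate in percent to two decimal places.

From P₀ = D₁/(r − g), the implied growth is g = r − D₁/P₀.
g = 0.0837 − 3.85/59.18 = 0.0837 − 0.06506 = 0.01864

1.86%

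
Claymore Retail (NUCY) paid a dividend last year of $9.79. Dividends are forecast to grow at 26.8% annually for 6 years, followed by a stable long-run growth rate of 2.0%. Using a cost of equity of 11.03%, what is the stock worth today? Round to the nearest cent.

Two-stage DDM. Project D₁…D_6 at 0.268, terminal growth 0.02, discount at r = 0.1103.
D_1 = 12.4137
D_2 = 15.7406
D_3 = 19.9591
D_4 = 25.3081
D_5 = 32.0907
D_6 = 40.6910
Terminal value at t=6: TV = D_7/(r−g) = 41.5048/(0.1103−0.02) = 459.6324
P₀ = 12.4137/(1+0.1103)^1 + 15.7406/(1+0.1103)^2 + 19.9591/(1+0.1103)^3 + 25.3081/(1+0.1103)^4 + 32.0907/(1+0.1103)^5 + 40.6910/(1+0.1103)^6 + 459.6324/(1+0.1103)^6 = 341.2628

$341.26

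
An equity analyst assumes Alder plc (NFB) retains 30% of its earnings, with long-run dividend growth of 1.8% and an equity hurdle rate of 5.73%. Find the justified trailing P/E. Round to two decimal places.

Payout ratio b = 1 − 0.30 = 0.70.
Justified trailing P/E = b(1+g)/(r−g) = 0.70×(1+0.018)/(0.0573−0.018) = 18.1323

18.13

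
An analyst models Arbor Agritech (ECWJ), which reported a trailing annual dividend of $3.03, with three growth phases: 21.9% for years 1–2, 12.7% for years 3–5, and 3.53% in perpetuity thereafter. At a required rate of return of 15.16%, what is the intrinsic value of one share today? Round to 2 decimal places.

$44.69

Three-stage DDM. Project D₁…D_5; terminal Gordon value at t=5 with g = 0.0353; discount at r = 0.1516.
D_1 = 3.6936
D_2 = 4.5025
D_3 = 5.0743
D_4 = 5.7187
D_5 = 6.4450
TV_5 = 6.6725/(0.1516−0.0353) = 57.3731
P₀ = Σ Dₜ/(1+r)ᵗ + TV_5/(1+r)^5 = 44.6855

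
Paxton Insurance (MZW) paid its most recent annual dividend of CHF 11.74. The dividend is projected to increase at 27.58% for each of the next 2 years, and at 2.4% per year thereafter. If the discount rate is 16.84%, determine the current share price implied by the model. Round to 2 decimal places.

CHF 126.08

Two-stage DDM. Project D₁…D_2 at 0.2758, terminal growth 0.024, discount at r = 0.1684.
D_1 = 14.9779
D_2 = 19.1088
Terminal value at t=2: TV = D_3/(r−g) = 19.5674/(0.1684−0.024) = 135.5083
P₀ = 14.9779/(1+0.1684)^1 + 19.1088/(1+0.1684)^2 + 135.5083/(1+0.1684)^2 = 126.0786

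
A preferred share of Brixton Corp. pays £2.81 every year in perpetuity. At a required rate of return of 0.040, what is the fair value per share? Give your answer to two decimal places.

£70.25

Zero-growth DDM (perpetuity): P₀ = D/r = 2.81 / 0.04 = 70.2500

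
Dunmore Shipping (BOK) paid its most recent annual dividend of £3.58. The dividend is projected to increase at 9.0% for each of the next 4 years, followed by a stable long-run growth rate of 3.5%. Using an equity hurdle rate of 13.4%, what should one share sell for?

£44.93

Two-stage DDM. Project D₁…D_4 at 0.09, terminal growth 0.035, discount at r = 0.134.
D_1 = 3.9022
D_2 = 4.2534
D_3 = 4.6362
D_4 = 5.0535
Terminal value at t=4: TV = D_5/(r−g) = 5.2303/(0.134−0.035) = 52.8316
P₀ = 3.9022/(1+0.134)^1 + 4.2534/(1+0.134)^2 + 4.6362/(1+0.134)^3 + 5.0535/(1+0.134)^4 + 52.8316/(1+0.134)^4 = 44.9317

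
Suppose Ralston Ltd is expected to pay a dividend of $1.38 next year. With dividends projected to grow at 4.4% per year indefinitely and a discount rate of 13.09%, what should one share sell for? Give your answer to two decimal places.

$15.88

Gordon growth model: P₀ = D₁/(r − g), with D₁ = 1.38 given directly.
P₀ = 1.3800 / (0.1309 − 0.044) = 1.3800 / 0.0869 = 15.8803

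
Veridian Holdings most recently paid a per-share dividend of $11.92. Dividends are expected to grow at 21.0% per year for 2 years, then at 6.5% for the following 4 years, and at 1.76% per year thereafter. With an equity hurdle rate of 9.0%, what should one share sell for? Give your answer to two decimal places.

Three-stage DDM. Project D₁…D_6; terminal Gordon value at t=6 with g = 0.0176; discount at r = 0.09.
D_1 = 14.4232
D_2 = 17.4521
D_3 = 18.5865
D_4 = 19.7946
D_5 = 21.0812
D_6 = 22.4515
TV_6 = 22.8466/(0.09−0.0176) = 315.5615
P₀ = Σ Dₜ/(1+r)ᵗ + TV_6/(1+r)^6 = 271.5439

$271.54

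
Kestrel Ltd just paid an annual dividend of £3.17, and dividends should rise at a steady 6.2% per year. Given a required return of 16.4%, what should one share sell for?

£33.01

Gordon growth model: P₀ = D₁/(r − g). D₁ = 3.17 × (1 + 0.062) = 3.3665.
P₀ = 3.3665 / (0.164 − 0.062) = 3.3665 / 0.102 = 33.0053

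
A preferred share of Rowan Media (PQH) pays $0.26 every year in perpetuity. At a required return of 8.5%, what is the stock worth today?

$3.06

Zero-growth DDM (perpetuity): P₀ = D/r = 0.26 / 0.085 = 3.0588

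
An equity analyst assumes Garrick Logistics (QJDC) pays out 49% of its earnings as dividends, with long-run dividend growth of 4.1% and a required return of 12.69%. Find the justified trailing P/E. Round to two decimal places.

5.94

Justified trailing P/E = b(1+g)/(r−g) = 0.49×(1+0.041)/(0.1269−0.041) = 5.9382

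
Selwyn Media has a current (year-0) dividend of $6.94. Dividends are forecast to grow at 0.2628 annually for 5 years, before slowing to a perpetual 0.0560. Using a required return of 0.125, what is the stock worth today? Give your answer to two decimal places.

Two-stage DDM. Project D₁…D_5 at 0.2628, terminal growth 0.056, discount at r = 0.125.
D_1 = 8.7638
D_2 = 11.0670
D_3 = 13.9754
D_4 = 17.6481
D_5 = 22.2860
Terminal value at t=5: TV = D_6/(r−g) = 23.5340/(0.125−0.056) = 341.0729
P₀ = 8.7638/(1+0.125)^1 + 11.0670/(1+0.125)^2 + 13.9754/(1+0.125)^3 + 17.6481/(1+0.125)^4 + 22.2860/(1+0.125)^5 + 341.0729/(1+0.125)^5 = 239.0057

$239.01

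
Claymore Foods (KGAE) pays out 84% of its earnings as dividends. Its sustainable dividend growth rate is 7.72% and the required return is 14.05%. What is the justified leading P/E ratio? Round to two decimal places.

Justified leading P/E = b/(r−g) = 0.84/(0.1405−0.0772) = 13.2701

13.27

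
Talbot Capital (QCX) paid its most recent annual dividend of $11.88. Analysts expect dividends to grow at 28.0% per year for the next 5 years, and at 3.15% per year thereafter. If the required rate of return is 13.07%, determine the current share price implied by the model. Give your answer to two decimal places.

Two-stage DDM. Project D₁…D_5 at 0.28, terminal growth 0.0315, discount at r = 0.1307.
D_1 = 15.2064
D_2 = 19.4642
D_3 = 24.9142
D_4 = 31.8901
D_5 = 40.8194
Terminal value at t=5: TV = D_6/(r−g) = 42.1052/(0.1307−0.0315) = 424.4474
P₀ = 15.2064/(1+0.1307)^1 + 19.4642/(1+0.1307)^2 + 24.9142/(1+0.1307)^3 + 31.8901/(1+0.1307)^4 + 40.8194/(1+0.1307)^5 + 424.4474/(1+0.1307)^5 = 317.1657

$317.17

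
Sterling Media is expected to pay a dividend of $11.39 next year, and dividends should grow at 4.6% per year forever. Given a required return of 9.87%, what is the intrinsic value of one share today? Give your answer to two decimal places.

$216.13

Gordon growth model: P₀ = D₁/(r − g), with D₁ = 11.39 given directly.
P₀ = 11.3900 / (0.0987 − 0.046) = 11.3900 / 0.0527 = 216.1290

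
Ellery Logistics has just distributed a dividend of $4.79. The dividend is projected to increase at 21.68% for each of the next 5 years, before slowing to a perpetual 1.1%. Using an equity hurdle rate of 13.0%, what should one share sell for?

$88.99

Two-stage DDM. Project D₁…D_5 at 0.2168, terminal growth 0.011, discount at r = 0.13.
D_1 = 5.8285
D_2 = 7.0921
D_3 = 8.6296
D_4 = 10.5006
D_5 = 12.7771
Terminal value at t=5: TV = D_6/(r−g) = 12.9176/(0.13−0.011) = 108.5515
P₀ = 5.8285/(1+0.13)^1 + 7.0921/(1+0.13)^2 + 8.6296/(1+0.13)^3 + 10.5006/(1+0.13)^4 + 12.7771/(1+0.13)^5 + 108.5515/(1+0.13)^5 = 88.9853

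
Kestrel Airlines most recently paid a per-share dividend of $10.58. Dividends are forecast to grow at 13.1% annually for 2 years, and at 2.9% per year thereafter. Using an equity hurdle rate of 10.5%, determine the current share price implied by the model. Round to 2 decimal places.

$171.98

Two-stage DDM. Project D₁…D_2 at 0.131, terminal growth 0.029, discount at r = 0.105.
D_1 = 11.9660
D_2 = 13.5335
Terminal value at t=2: TV = D_3/(r−g) = 13.9260/(0.105−0.029) = 183.2368
P₀ = 11.9660/(1+0.105)^1 + 13.5335/(1+0.105)^2 + 183.2368/(1+0.105)^2 = 171.9807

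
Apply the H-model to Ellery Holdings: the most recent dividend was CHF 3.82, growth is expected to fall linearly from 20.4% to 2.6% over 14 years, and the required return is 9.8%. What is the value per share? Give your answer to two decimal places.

H-model: P₀ = D₀[(1+g_L) + H(g_S−g_L)]/(r−g_L), with H = 14/2 = 7.
P₀ = 3.82 × [(1+0.026) + 7×(0.204−0.026)] / (0.098−0.026)
   = 3.82 × 2.2720 / 0.072 = 120.5422

CHF 120.54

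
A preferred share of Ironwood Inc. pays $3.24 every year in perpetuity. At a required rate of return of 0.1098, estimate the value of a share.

Zero-growth DDM (perpetuity): P₀ = D/r = 3.24 / 0.1098 = 29.5082

$29.51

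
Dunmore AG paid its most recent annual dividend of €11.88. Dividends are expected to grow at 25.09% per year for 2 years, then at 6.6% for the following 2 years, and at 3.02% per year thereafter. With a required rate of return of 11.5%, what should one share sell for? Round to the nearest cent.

Three-stage DDM. Project D₁…D_4; terminal Gordon value at t=4 with g = 0.0302; discount at r = 0.115.
D_1 = 14.8607
D_2 = 18.5892
D_3 = 19.8161
D_4 = 21.1240
TV_4 = 21.7619/(0.115−0.0302) = 256.6266
P₀ = Σ Dₜ/(1+r)ᵗ + TV_4/(1+r)^4 = 222.2788

€222.28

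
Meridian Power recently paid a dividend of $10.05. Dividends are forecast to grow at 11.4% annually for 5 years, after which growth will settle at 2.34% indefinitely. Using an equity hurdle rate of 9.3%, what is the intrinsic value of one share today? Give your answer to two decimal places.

$215.75

Two-stage DDM. Project D₁…D_5 at 0.114, terminal growth 0.0234, discount at r = 0.093.
D_1 = 11.1957
D_2 = 12.4720
D_3 = 13.8938
D_4 = 15.4777
D_5 = 17.2422
Terminal value at t=5: TV = D_6/(r−g) = 17.6456/(0.093−0.0234) = 253.5293
P₀ = 11.1957/(1+0.093)^1 + 12.4720/(1+0.093)^2 + 13.8938/(1+0.093)^3 + 15.4777/(1+0.093)^4 + 17.2422/(1+0.093)^5 + 253.5293/(1+0.093)^5 = 215.7494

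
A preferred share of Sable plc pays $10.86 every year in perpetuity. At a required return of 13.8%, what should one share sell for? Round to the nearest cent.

Zero-growth DDM (perpetuity): P₀ = D/r = 10.86 / 0.138 = 78.6957

$78.70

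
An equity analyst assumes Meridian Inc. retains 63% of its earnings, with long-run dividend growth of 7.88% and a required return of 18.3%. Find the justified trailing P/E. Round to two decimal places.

Payout ratio b = 1 − 0.63 = 0.37.
Justified trailing P/E = b(1+g)/(r−g) = 0.37×(1+0.0788)/(0.183−0.0788) = 3.8307

3.83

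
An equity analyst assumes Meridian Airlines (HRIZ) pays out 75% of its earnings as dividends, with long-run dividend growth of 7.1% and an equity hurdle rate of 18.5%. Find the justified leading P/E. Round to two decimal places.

6.58

Justified leading P/E = b/(r−g) = 0.75/(0.185−0.071) = 6.5789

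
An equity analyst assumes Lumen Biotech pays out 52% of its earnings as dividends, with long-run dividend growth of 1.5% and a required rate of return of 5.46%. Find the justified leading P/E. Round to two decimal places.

13.13

Justified leading P/E = b/(r−g) = 0.52/(0.0546−0.015) = 13.1313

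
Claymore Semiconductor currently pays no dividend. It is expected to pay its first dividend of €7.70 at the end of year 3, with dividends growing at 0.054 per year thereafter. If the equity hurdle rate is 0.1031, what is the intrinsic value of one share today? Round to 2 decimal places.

€128.88

Deferred-dividend DDM. At t=2 the remaining stream is a growing perpetuity with first payment D_3 = 7.70.
V_2 = D_3/(r−g) = 7.70/(0.1031−0.054) = 156.8228
P₀ = V_2/(1+r)^2 = 156.8228/(1+0.1031)^2 = 128.8782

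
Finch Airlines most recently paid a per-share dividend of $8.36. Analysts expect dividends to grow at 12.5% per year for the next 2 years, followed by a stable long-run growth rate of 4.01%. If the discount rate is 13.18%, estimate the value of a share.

$110.26

Two-stage DDM. Project D₁…D_2 at 0.125, terminal growth 0.0401, discount at r = 0.1318.
D_1 = 9.4050
D_2 = 10.5806
Terminal value at t=2: TV = D_3/(r−g) = 11.0049/(0.1318−0.0401) = 120.0099
P₀ = 9.4050/(1+0.1318)^1 + 10.5806/(1+0.1318)^2 + 120.0099/(1+0.1318)^2 = 110.2563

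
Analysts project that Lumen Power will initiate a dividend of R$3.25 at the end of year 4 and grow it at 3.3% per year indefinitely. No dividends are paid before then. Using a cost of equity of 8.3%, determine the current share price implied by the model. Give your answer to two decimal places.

R$51.17

Deferred-dividend DDM. At t=3 the remaining stream is a growing perpetuity with first payment D_4 = 3.25.
V_3 = D_4/(r−g) = 3.25/(0.083−0.033) = 65.0000
P₀ = V_3/(1+r)^3 = 65.0000/(1+0.083)^3 = 51.1715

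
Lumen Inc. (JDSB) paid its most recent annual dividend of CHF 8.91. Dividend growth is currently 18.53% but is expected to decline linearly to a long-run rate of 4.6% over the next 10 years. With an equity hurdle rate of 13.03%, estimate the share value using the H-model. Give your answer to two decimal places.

CHF 184.17

H-model: P₀ = D₀[(1+g_L) + H(g_S−g_L)]/(r−g_L), with H = 10/2 = 5.
P₀ = 8.91 × [(1+0.046) + 5×(0.1853−0.046)] / (0.1303−0.046)
   = 8.91 × 1.7425 / 0.0843 = 184.1717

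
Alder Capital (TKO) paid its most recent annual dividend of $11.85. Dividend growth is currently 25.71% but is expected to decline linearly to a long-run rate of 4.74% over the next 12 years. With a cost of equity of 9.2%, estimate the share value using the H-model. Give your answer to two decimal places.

H-model: P₀ = D₀[(1+g_L) + H(g_S−g_L)]/(r−g_L), with H = 12/2 = 6.
P₀ = 11.85 × [(1+0.0474) + 6×(0.2571−0.0474)] / (0.092−0.0474)
   = 11.85 × 2.3056 / 0.0446 = 612.5865

$612.59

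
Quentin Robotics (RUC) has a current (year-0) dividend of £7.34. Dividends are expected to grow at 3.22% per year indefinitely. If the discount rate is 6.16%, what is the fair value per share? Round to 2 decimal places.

£257.70

Gordon growth model: P₀ = D₁/(r − g). D₁ = 7.34 × (1 + 0.0322) = 7.5763.
P₀ = 7.5763 / (0.0616 − 0.0322) = 7.5763 / 0.0294 = 257.6989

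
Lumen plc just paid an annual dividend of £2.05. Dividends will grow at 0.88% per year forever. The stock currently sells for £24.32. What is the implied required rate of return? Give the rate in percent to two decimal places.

Rearranging the constant-growth DDM: r = D₁/P₀ + g.
D₁ = 2.05 × (1 + 0.0088) = 2.0680.
r = 2.0680 / 24.32 + 0.0088 = 0.08503 + 0.0088 = 0.09383

9.38%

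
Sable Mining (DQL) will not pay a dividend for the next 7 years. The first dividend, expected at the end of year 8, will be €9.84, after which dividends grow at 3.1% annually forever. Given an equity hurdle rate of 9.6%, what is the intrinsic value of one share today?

Deferred-dividend DDM. At t=7 the remaining stream is a growing perpetuity with first payment D_8 = 9.84.
V_7 = D_8/(r−g) = 9.84/(0.096−0.031) = 151.3846
P₀ = V_7/(1+r)^7 = 151.3846/(1+0.096)^7 = 79.6907

€79.69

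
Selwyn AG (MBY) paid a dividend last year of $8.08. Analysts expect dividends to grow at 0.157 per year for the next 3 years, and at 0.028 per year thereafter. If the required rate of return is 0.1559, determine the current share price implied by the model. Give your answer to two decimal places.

$89.41

Two-stage DDM. Project D₁…D_3 at 0.157, terminal growth 0.028, discount at r = 0.1559.
D_1 = 9.3486
D_2 = 10.8163
D_3 = 12.5144
Terminal value at t=3: TV = D_4/(r−g) = 12.8648/(0.1559−0.028) = 100.5852
P₀ = 9.3486/(1+0.1559)^1 + 10.8163/(1+0.1559)^2 + 12.5144/(1+0.1559)^3 + 100.5852/(1+0.1559)^3 = 89.4150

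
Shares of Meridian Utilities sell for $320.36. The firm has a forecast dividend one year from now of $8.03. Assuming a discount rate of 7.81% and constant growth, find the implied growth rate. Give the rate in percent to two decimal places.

5.30%

From P₀ = D₁/(r − g), the implied growth is g = r − D₁/P₀.
g = 0.0781 − 8.03/320.36 = 0.0781 − 0.02507 = 0.05303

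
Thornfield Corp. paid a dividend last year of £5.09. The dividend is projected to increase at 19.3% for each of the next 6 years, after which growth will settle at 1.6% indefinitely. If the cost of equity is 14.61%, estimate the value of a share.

Two-stage DDM. Project D₁…D_6 at 0.193, terminal growth 0.016, discount at r = 0.1461.
D_1 = 6.0724
D_2 = 7.2443
D_3 = 8.6425
D_4 = 10.3105
D_5 = 12.3004
D_6 = 14.6744
Terminal value at t=6: TV = D_7/(r−g) = 14.9092/(0.1461−0.016) = 114.5980
P₀ = 6.0724/(1+0.1461)^1 + 7.2443/(1+0.1461)^2 + 8.6425/(1+0.1461)^3 + 10.3105/(1+0.1461)^4 + 12.3004/(1+0.1461)^5 + 14.6744/(1+0.1461)^6 + 114.5980/(1+0.1461)^6 = 85.7890

£85.79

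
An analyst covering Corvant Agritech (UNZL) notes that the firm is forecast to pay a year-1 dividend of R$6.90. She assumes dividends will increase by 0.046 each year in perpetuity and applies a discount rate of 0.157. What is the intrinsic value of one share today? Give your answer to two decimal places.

Gordon growth model: P₀ = D₁/(r − g), with D₁ = 6.90 given directly.
P₀ = 6.9000 / (0.157 − 0.046) = 6.9000 / 0.111 = 62.1622

R$62.16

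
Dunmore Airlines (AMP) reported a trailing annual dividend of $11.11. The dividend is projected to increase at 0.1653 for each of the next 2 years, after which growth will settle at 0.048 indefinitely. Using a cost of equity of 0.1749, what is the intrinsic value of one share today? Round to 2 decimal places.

Two-stage DDM. Project D₁…D_2 at 0.1653, terminal growth 0.048, discount at r = 0.1749.
D_1 = 12.9465
D_2 = 15.0865
Terminal value at t=2: TV = D_3/(r−g) = 15.8107/(0.1749−0.048) = 124.5917
P₀ = 12.9465/(1+0.1749)^1 + 15.0865/(1+0.1749)^2 + 124.5917/(1+0.1749)^2 = 112.2068

$112.21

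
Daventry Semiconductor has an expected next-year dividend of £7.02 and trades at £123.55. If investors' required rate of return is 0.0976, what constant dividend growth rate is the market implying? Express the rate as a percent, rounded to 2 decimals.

4.08%

From P₀ = D₁/(r − g), the implied growth is g = r − D₁/P₀.
g = 0.0976 − 7.02/123.55 = 0.0976 − 0.05682 = 0.04078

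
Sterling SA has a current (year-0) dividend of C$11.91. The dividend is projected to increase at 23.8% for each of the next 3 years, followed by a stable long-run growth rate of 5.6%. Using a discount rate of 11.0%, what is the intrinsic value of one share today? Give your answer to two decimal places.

C$367.75

Two-stage DDM. Project D₁…D_3 at 0.238, terminal growth 0.056, discount at r = 0.11.
D_1 = 14.7446
D_2 = 18.2538
D_3 = 22.5982
Terminal value at t=3: TV = D_4/(r−g) = 23.8637/(0.11−0.056) = 441.9202
P₀ = 14.7446/(1+0.11)^1 + 18.2538/(1+0.11)^2 + 22.5982/(1+0.11)^3 + 441.9202/(1+0.11)^3 = 367.7504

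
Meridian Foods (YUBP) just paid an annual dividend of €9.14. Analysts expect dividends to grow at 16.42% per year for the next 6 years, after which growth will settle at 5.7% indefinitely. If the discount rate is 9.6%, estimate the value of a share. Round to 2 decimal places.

€423.95

Two-stage DDM. Project D₁…D_6 at 0.1642, terminal growth 0.057, discount at r = 0.096.
D_1 = 10.6408
D_2 = 12.3880
D_3 = 14.4221
D_4 = 16.7902
D_5 = 19.5472
D_6 = 22.7568
Terminal value at t=6: TV = D_7/(r−g) = 24.0540/(0.096−0.057) = 616.7684
P₀ = 10.6408/(1+0.096)^1 + 12.3880/(1+0.096)^2 + 14.4221/(1+0.096)^3 + 16.7902/(1+0.096)^4 + 19.5472/(1+0.096)^5 + 22.7568/(1+0.096)^6 + 616.7684/(1+0.096)^6 = 423.9457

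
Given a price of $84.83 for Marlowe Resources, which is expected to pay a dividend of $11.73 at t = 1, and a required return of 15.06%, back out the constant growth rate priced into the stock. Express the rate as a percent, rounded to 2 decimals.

From P₀ = D₁/(r − g), the implied growth is g = r − D₁/P₀.
g = 0.1506 − 11.73/84.83 = 0.1506 − 0.13828 = 0.01232

1.23%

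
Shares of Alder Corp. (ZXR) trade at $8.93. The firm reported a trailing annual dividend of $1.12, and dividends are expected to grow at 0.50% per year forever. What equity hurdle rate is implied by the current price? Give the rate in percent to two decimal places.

13.10%

Rearranging the constant-growth DDM: r = D₁/P₀ + g.
D₁ = 1.12 × (1 + 0.005) = 1.1256.
r = 1.1256 / 8.93 + 0.005 = 0.12605 + 0.005 = 0.13105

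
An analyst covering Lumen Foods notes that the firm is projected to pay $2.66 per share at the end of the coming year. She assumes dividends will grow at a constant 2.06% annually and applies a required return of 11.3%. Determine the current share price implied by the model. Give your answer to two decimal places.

$28.79

Gordon growth model: P₀ = D₁/(r − g), with D₁ = 2.66 given directly.
P₀ = 2.6600 / (0.113 − 0.0206) = 2.6600 / 0.0924 = 28.7879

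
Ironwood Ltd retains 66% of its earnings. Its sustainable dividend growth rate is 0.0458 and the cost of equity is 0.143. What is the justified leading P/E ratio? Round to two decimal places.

Payout ratio b = 1 − 0.66 = 0.34.
Justified leading P/E = b/(r−g) = 0.34/(0.143−0.0458) = 3.4979

3.50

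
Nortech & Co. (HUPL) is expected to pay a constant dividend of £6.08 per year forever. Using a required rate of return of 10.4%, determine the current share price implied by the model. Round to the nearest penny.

£58.46

Zero-growth DDM (perpetuity): P₀ = D/r = 6.08 / 0.104 = 58.4615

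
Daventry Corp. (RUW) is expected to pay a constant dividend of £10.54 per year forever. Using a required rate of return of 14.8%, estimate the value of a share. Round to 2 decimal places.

Zero-growth DDM (perpetuity): P₀ = D/r = 10.54 / 0.148 = 71.2162

£71.22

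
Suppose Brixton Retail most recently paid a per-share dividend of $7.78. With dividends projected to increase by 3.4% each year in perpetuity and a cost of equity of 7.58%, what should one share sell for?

Gordon growth model: P₀ = D₁/(r − g). D₁ = 7.78 × (1 + 0.034) = 8.0445.
P₀ = 8.0445 / (0.0758 − 0.034) = 8.0445 / 0.0418 = 192.4526

$192.45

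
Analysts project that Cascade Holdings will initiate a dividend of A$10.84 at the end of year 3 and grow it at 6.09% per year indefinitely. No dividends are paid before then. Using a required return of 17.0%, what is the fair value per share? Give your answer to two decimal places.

Deferred-dividend DDM. At t=2 the remaining stream is a growing perpetuity with first payment D_3 = 10.84.
V_2 = D_3/(r−g) = 10.84/(0.17−0.0609) = 99.3584
P₀ = V_2/(1+r)^2 = 99.3584/(1+0.17)^2 = 72.5826

A$72.58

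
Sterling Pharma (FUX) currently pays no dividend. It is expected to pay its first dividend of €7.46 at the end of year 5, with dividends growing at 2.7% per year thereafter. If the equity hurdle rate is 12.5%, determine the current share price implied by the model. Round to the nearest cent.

€47.52

Deferred-dividend DDM. At t=4 the remaining stream is a growing perpetuity with first payment D_5 = 7.46.
V_4 = D_5/(r−g) = 7.46/(0.125−0.027) = 76.1224
P₀ = V_4/(1+r)^4 = 76.1224/(1+0.125)^4 = 47.5229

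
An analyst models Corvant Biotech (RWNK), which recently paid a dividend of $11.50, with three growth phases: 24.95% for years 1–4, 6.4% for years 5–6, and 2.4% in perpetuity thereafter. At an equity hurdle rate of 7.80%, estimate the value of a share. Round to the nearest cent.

Three-stage DDM. Project D₁…D_6; terminal Gordon value at t=6 with g = 0.024; discount at r = 0.078.
D_1 = 14.3693
D_2 = 17.9544
D_3 = 22.4340
D_4 = 28.0313
D_5 = 29.8253
D_6 = 31.7341
TV_6 = 32.4957/(0.078−0.024) = 601.7725
P₀ = Σ Dₜ/(1+r)ᵗ + TV_6/(1+r)^6 = 491.6138

$491.61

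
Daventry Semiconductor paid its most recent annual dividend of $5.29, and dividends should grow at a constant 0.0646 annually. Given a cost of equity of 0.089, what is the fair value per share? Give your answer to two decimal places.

Gordon growth model: P₀ = D₁/(r − g). D₁ = 5.29 × (1 + 0.0646) = 5.6317.
P₀ = 5.6317 / (0.089 − 0.0646) = 5.6317 / 0.0244 = 230.8088

$230.81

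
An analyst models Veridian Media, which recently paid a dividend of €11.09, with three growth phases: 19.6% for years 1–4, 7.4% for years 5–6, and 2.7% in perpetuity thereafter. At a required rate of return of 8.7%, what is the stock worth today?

Three-stage DDM. Project D₁…D_6; terminal Gordon value at t=6 with g = 0.027; discount at r = 0.087.
D_1 = 13.2636
D_2 = 15.8633
D_3 = 18.9725
D_4 = 22.6911
D_5 = 24.3703
D_6 = 26.1737
TV_6 = 26.8804/(0.087−0.027) = 448.0062
P₀ = Σ Dₜ/(1+r)ᵗ + TV_6/(1+r)^6 = 360.1639

€360.16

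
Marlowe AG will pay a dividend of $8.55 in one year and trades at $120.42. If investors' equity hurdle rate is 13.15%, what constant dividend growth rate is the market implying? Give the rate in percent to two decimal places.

From P₀ = D₁/(r − g), the implied growth is g = r − D₁/P₀.
g = 0.1315 − 8.55/120.42 = 0.1315 − 0.07100 = 0.06050

6.05%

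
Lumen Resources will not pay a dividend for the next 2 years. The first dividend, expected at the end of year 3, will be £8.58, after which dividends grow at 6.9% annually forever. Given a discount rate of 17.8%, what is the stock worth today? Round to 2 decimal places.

Deferred-dividend DDM. At t=2 the remaining stream is a growing perpetuity with first payment D_3 = 8.58.
V_2 = D_3/(r−g) = 8.58/(0.178−0.069) = 78.7156
P₀ = V_2/(1+r)^2 = 78.7156/(1+0.178)^2 = 56.7244

£56.72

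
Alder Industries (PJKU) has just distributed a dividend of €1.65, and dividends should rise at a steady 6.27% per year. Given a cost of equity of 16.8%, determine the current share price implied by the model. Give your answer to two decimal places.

Gordon growth model: P₀ = D₁/(r − g). D₁ = 1.65 × (1 + 0.0627) = 1.7535.
P₀ = 1.7535 / (0.168 − 0.0627) = 1.7535 / 0.1053 = 16.6520

€16.65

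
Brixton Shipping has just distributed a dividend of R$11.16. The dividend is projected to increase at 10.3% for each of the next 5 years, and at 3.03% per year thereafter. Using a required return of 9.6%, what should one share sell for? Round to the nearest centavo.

Two-stage DDM. Project D₁…D_5 at 0.103, terminal growth 0.0303, discount at r = 0.096.
D_1 = 12.3095
D_2 = 13.5774
D_3 = 14.9758
D_4 = 16.5183
D_5 = 18.2197
Terminal value at t=5: TV = D_6/(r−g) = 18.7718/(0.096−0.0303) = 285.7196
P₀ = 12.3095/(1+0.096)^1 + 13.5774/(1+0.096)^2 + 14.9758/(1+0.096)^3 + 16.5183/(1+0.096)^4 + 18.2197/(1+0.096)^5 + 285.7196/(1+0.096)^5 = 237.5488

R$237.55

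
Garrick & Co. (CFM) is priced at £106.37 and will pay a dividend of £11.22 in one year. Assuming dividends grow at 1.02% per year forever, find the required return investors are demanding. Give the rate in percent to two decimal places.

Rearranging the constant-growth DDM: r = D₁/P₀ + g.
r = 11.2200 / 106.37 + 0.0102 = 0.10548 + 0.0102 = 0.11568

11.57%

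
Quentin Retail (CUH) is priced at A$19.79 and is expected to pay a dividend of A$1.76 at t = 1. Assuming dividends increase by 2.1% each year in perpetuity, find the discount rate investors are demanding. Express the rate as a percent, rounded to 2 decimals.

10.99%

Rearranging the constant-growth DDM: r = D₁/P₀ + g.
r = 1.7600 / 19.79 + 0.021 = 0.08893 + 0.021 = 0.10993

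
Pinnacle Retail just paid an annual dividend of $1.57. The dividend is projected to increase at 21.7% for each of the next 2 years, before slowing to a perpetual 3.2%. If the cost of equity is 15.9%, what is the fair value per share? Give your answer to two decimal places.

Two-stage DDM. Project D₁…D_2 at 0.217, terminal growth 0.032, discount at r = 0.159.
D_1 = 1.9107
D_2 = 2.3253
Terminal value at t=2: TV = D_3/(r−g) = 2.3997/(0.159−0.032) = 18.8954
P₀ = 1.9107/(1+0.159)^1 + 2.3253/(1+0.159)^2 + 18.8954/(1+0.159)^2 = 17.4463

$17.45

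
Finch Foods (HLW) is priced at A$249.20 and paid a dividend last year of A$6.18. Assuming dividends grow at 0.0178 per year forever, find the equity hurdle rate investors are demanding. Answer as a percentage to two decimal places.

4.30%

Rearranging the constant-growth DDM: r = D₁/P₀ + g.
D₁ = 6.18 × (1 + 0.0178) = 6.2900.
r = 6.2900 / 249.20 + 0.0178 = 0.02524 + 0.0178 = 0.04304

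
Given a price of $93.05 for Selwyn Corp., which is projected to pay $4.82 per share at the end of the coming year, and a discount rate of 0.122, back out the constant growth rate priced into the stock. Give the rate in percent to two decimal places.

7.02%

From P₀ = D₁/(r − g), the implied growth is g = r − D₁/P₀.
g = 0.122 − 4.82/93.05 = 0.122 − 0.05180 = 0.07020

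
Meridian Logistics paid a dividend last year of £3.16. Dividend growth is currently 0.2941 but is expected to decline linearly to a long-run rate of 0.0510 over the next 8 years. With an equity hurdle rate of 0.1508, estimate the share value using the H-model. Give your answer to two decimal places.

£64.07

H-model: P₀ = D₀[(1+g_L) + H(g_S−g_L)]/(r−g_L), with H = 8/2 = 4.
P₀ = 3.16 × [(1+0.051) + 4×(0.2941−0.051)] / (0.1508−0.051)
   = 3.16 × 2.0234 / 0.0998 = 64.0676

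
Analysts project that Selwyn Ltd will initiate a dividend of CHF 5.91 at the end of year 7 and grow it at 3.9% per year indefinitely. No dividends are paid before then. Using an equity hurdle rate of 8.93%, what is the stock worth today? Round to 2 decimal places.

CHF 70.33

Deferred-dividend DDM. At t=6 the remaining stream is a growing perpetuity with first payment D_7 = 5.91.
V_6 = D_7/(r−g) = 5.91/(0.0893−0.039) = 117.4950
P₀ = V_6/(1+r)^6 = 117.4950/(1+0.0893)^6 = 70.3290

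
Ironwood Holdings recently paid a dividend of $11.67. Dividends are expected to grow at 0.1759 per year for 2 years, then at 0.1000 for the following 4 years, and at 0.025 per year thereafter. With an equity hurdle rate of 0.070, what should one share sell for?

Three-stage DDM. Project D₁…D_6; terminal Gordon value at t=6 with g = 0.025; discount at r = 0.07.
D_1 = 13.7228
D_2 = 16.1366
D_3 = 17.7502
D_4 = 19.5253
D_5 = 21.4778
D_6 = 23.6256
TV_6 = 24.2162/(0.07−0.025) = 538.1381
P₀ = Σ Dₜ/(1+r)ᵗ + TV_6/(1+r)^6 = 445.9448

$445.94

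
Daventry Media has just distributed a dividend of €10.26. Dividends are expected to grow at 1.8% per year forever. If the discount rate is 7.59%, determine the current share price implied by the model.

Gordon growth model: P₀ = D₁/(r − g). D₁ = 10.26 × (1 + 0.018) = 10.4447.
P₀ = 10.4447 / (0.0759 − 0.018) = 10.4447 / 0.0579 = 180.3917

€180.39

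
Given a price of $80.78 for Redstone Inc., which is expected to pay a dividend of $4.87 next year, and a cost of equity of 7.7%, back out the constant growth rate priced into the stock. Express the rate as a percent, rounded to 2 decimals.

1.67%

From P₀ = D₁/(r − g), the implied growth is g = r − D₁/P₀.
g = 0.077 − 4.87/80.78 = 0.077 − 0.06029 = 0.01671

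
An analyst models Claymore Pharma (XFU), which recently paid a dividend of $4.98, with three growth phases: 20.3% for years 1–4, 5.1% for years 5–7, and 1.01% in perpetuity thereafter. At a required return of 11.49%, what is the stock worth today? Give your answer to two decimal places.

$96.70

Three-stage DDM. Project D₁…D_7; terminal Gordon value at t=7 with g = 0.0101; discount at r = 0.1149.
D_1 = 5.9909
D_2 = 7.2071
D_3 = 8.6701
D_4 = 10.4302
D_5 = 10.9621
D_6 = 11.5212
D_7 = 12.1088
TV_7 = 12.2311/(0.1149−0.0101) = 116.7087
P₀ = Σ Dₜ/(1+r)ᵗ + TV_7/(1+r)^7 = 96.7036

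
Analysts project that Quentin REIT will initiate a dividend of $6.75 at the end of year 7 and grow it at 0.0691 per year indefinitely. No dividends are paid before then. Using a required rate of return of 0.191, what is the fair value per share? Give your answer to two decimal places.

Deferred-dividend DDM. At t=6 the remaining stream is a growing perpetuity with first payment D_7 = 6.75.
V_6 = D_7/(r−g) = 6.75/(0.191−0.0691) = 55.3733
P₀ = V_6/(1+r)^6 = 55.3733/(1+0.191)^6 = 19.4012

$19.40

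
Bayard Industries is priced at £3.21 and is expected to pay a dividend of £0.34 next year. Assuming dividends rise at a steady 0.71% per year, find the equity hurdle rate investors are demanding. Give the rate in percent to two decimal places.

11.30%

Rearranging the constant-growth DDM: r = D₁/P₀ + g.
r = 0.3400 / 3.21 + 0.0071 = 0.10592 + 0.0071 = 0.11302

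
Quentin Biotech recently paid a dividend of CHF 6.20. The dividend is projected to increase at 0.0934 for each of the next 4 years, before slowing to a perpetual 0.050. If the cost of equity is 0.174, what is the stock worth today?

Two-stage DDM. Project D₁…D_4 at 0.0934, terminal growth 0.05, discount at r = 0.174.
D_1 = 6.7791
D_2 = 7.4122
D_3 = 8.1045
D_4 = 8.8615
Terminal value at t=4: TV = D_5/(r−g) = 9.3046/(0.174−0.05) = 75.0370
P₀ = 6.7791/(1+0.174)^1 + 7.4122/(1+0.174)^2 + 8.1045/(1+0.174)^3 + 8.8615/(1+0.174)^4 + 75.0370/(1+0.174)^4 = 60.3263

CHF 60.33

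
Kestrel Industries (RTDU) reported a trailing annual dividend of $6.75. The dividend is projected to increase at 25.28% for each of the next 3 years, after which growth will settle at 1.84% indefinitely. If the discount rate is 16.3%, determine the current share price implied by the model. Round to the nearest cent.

Two-stage DDM. Project D₁…D_3 at 0.2528, terminal growth 0.0184, discount at r = 0.163.
D_1 = 8.4564
D_2 = 10.5942
D_3 = 13.2724
Terminal value at t=3: TV = D_4/(r−g) = 13.5166/(0.163−0.0184) = 93.4758
P₀ = 8.4564/(1+0.163)^1 + 10.5942/(1+0.163)^2 + 13.2724/(1+0.163)^3 + 93.4758/(1+0.163)^3 = 82.9650

$82.96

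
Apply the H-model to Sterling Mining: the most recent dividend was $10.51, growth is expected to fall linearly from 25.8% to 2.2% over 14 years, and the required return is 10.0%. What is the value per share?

H-model: P₀ = D₀[(1+g_L) + H(g_S−g_L)]/(r−g_L), with H = 14/2 = 7.
P₀ = 10.51 × [(1+0.022) + 7×(0.258−0.022)] / (0.1−0.022)
   = 10.51 × 2.6740 / 0.078 = 360.3044

$360.30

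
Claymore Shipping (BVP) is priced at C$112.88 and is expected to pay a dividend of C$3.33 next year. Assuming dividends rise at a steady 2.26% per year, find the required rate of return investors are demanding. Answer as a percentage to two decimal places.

Rearranging the constant-growth DDM: r = D₁/P₀ + g.
r = 3.3300 / 112.88 + 0.0226 = 0.02950 + 0.0226 = 0.05210

5.21%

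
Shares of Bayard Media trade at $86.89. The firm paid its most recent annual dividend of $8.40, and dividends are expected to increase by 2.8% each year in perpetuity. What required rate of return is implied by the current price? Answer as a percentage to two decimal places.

Rearranging the constant-growth DDM: r = D₁/P₀ + g.
D₁ = 8.40 × (1 + 0.028) = 8.6352.
r = 8.6352 / 86.89 + 0.028 = 0.09938 + 0.028 = 0.12738

12.74%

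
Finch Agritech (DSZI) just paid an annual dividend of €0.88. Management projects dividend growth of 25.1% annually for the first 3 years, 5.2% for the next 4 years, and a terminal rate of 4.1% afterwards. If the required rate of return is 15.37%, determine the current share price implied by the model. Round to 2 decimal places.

€13.86

Three-stage DDM. Project D₁…D_7; terminal Gordon value at t=7 with g = 0.041; discount at r = 0.1537.
D_1 = 1.1009
D_2 = 1.3772
D_3 = 1.7229
D_4 = 1.8125
D_5 = 1.9067
D_6 = 2.0059
D_7 = 2.1102
TV_7 = 2.1967/(0.1537−0.041) = 19.4915
P₀ = Σ Dₜ/(1+r)ᵗ + TV_7/(1+r)^7 = 13.8577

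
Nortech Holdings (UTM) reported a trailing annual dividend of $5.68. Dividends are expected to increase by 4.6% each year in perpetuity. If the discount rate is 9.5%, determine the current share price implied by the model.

$121.25

Gordon growth model: P₀ = D₁/(r − g). D₁ = 5.68 × (1 + 0.046) = 5.9413.
P₀ = 5.9413 / (0.095 − 0.046) = 5.9413 / 0.049 = 121.2506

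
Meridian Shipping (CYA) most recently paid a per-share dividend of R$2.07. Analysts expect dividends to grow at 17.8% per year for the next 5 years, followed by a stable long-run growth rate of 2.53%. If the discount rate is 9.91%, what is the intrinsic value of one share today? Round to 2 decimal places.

R$53.48

Two-stage DDM. Project D₁…D_5 at 0.178, terminal growth 0.0253, discount at r = 0.0991.
D_1 = 2.4385
D_2 = 2.8725
D_3 = 3.3838
D_4 = 3.9861
D_5 = 4.6957
Terminal value at t=5: TV = D_6/(r−g) = 4.8145/(0.0991−0.0253) = 65.2366
P₀ = 2.4385/(1+0.0991)^1 + 2.8725/(1+0.0991)^2 + 3.3838/(1+0.0991)^3 + 3.9861/(1+0.0991)^4 + 4.6957/(1+0.0991)^5 + 65.2366/(1+0.0991)^5 = 53.4770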